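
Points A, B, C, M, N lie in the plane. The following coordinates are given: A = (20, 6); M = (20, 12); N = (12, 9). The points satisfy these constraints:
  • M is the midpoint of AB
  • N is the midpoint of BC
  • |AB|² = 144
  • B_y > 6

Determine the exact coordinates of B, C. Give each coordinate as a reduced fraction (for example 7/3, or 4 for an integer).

1. B_x = 20  [B = 2·M−A = 2·(20, 12)−(20, 6)]
2. B_y = 18  [B = 2·M−A = 2·(20, 12)−(20, 6)]
   so B = (20, 18)
3. C_x = 4  [C = 2·N−B = 2·(12, 9)−(20, 18)]
4. C_y = 0  [C = 2·N−B = 2·(12, 9)−(20, 18)]
   so C = (4, 0)

B = (20, 18)
C = (4, 0)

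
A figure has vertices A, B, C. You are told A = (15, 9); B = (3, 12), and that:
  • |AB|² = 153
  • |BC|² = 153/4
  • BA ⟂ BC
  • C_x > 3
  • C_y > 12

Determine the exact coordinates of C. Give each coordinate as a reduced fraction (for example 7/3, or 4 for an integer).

C = (9/2, 18)

1. C_x = 9/2  [[BA ⟂ BC ⇒ 12x-3y=0] ∩ [|C−(3, 12)|²=153/4]]
2. C_y = 18  [[BA ⟂ BC ⇒ 12x-3y=0] ∩ [|C−(3, 12)|²=153/4]]
   so C = (9/2, 18)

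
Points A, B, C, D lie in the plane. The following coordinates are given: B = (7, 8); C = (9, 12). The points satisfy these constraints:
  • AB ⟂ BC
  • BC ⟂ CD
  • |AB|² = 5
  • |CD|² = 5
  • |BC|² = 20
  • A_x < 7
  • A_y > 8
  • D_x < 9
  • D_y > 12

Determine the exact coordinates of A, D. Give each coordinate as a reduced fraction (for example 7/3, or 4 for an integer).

1. A_x = 5  [[AB ⟂ BC ⇒ -2x-4y+46=0] ∩ [|A−(7, 8)|²=5]]
2. A_y = 9  [[AB ⟂ BC ⇒ -2x-4y+46=0] ∩ [|A−(7, 8)|²=5]]
   so A = (5, 9)
3. D_x = 7  [[BC ⟂ CD ⇒ 2x+4y-66=0] ∩ [|D−(9, 12)|²=5]]
4. D_y = 13  [[BC ⟂ CD ⇒ 2x+4y-66=0] ∩ [|D−(9, 12)|²=5]]
   so D = (7, 13)

A = (5, 9)
D = (7, 13)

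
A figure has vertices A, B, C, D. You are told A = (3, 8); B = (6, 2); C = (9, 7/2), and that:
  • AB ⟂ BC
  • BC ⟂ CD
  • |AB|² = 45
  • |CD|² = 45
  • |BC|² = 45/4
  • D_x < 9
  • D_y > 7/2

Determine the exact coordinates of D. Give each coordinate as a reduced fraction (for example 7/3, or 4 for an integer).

D = (6, 19/2)

1. D_x = 6  [[BC ⟂ CD ⇒ 3x+3/2y-129/4=0] ∩ [|D−(9, 7/2)|²=45]]
2. D_y = 19/2  [[BC ⟂ CD ⇒ 3x+3/2y-129/4=0] ∩ [|D−(9, 7/2)|²=45]]
   so D = (6, 19/2)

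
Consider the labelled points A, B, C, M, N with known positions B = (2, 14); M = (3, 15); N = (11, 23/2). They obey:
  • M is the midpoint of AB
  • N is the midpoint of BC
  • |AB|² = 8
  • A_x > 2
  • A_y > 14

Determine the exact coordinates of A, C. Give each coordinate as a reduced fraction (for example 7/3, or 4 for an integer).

1. A_x = 4  [A = 2·M−B = 2·(3, 15)−(2, 14)]
2. A_y = 16  [A = 2·M−B = 2·(3, 15)−(2, 14)]
   so A = (4, 16)
3. C_x = 20  [C = 2·N−B = 2·(11, 23/2)−(2, 14)]
4. C_y = 9  [C = 2·N−B = 2·(11, 23/2)−(2, 14)]
   so C = (20, 9)

A = (4, 16)
C = (20, 9)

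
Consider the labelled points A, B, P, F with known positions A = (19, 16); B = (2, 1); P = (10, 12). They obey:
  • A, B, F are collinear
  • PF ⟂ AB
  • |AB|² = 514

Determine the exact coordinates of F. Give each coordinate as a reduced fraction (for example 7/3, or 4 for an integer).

F = (6145/514, 5029/514)

1. F_x = 6145/514  [[A, B, F are collinear ⇒ 15x-17y-13=0] ∩ [PF ⟂ AB ⇒ -17x-15y+350=0]]
2. F_y = 5029/514  [[A, B, F are collinear ⇒ 15x-17y-13=0] ∩ [PF ⟂ AB ⇒ -17x-15y+350=0]]
   so F = (6145/514, 5029/514)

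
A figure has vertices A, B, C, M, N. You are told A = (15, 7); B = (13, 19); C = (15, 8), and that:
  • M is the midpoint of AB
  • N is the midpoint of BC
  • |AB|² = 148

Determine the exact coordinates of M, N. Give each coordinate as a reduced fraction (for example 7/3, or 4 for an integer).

M = (14, 13)
N = (14, 27/2)

1. M_x = 14  [2·M = A+B = (15, 7)+(13, 19)]
2. M_y = 13  [2·M = A+B = (15, 7)+(13, 19)]
   so M = (14, 13)
3. N_x = 14  [2·N = B+C = (13, 19)+(15, 8)]
4. N_y = 27/2  [2·N = B+C = (13, 19)+(15, 8)]
   so N = (14, 27/2)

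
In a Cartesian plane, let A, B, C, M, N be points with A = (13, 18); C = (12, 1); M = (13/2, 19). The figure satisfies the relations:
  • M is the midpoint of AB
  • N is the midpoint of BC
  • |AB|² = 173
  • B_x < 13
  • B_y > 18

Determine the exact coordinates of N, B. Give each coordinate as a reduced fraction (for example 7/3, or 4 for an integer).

N = (6, 21/2)
B = (0, 20)

1. B_x = 0  [B = 2·M−A = 2·(13/2, 19)−(13, 18)]
2. B_y = 20  [B = 2·M−A = 2·(13/2, 19)−(13, 18)]
   so B = (0, 20)
3. N_x = 6  [2·N = B+C = (0, 20)+(12, 1)]
4. N_y = 21/2  [2·N = B+C = (0, 20)+(12, 1)]
   so N = (6, 21/2)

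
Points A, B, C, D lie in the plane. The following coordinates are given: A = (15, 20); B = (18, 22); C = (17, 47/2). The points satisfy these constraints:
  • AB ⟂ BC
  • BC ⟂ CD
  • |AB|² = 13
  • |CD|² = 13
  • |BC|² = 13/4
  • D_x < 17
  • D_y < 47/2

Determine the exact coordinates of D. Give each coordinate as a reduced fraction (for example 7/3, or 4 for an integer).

1. D_x = 14  [[BC ⟂ CD ⇒ -1x+3/2y-73/4=0] ∩ [|D−(17, 47/2)|²=13]]
2. D_y = 43/2  [[BC ⟂ CD ⇒ -1x+3/2y-73/4=0] ∩ [|D−(17, 47/2)|²=13]]
   so D = (14, 43/2)

D = (14, 43/2)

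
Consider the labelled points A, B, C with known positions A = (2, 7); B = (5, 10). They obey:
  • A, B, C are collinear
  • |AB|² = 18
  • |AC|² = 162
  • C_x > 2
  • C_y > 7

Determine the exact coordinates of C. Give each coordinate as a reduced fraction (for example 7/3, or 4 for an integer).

C = (11, 16)

1. C_x = 11  [[A, B, C are collinear ⇒ -3x+3y-15=0] ∩ [|C−(2, 7)|²=162]]
2. C_y = 16  [[A, B, C are collinear ⇒ -3x+3y-15=0] ∩ [|C−(2, 7)|²=162]]
   so C = (11, 16)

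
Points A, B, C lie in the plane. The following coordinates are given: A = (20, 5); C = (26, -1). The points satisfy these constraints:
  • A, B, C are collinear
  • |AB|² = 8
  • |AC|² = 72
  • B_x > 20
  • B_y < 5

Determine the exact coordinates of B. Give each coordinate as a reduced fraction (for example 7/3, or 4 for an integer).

1. B_x = 22  [[A, B, C are collinear ⇒ -6x-6y+150=0] ∩ [|B−(20, 5)|²=8]]
2. B_y = 3  [[A, B, C are collinear ⇒ -6x-6y+150=0] ∩ [|B−(20, 5)|²=8]]
   so B = (22, 3)

B = (22, 3)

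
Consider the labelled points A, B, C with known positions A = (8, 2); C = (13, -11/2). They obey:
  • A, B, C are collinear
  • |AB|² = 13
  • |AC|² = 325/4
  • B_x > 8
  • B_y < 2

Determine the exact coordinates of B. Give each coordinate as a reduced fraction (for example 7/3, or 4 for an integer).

1. B_x = 10  [[A, B, C are collinear ⇒ -15/2x-5y+70=0] ∩ [|B−(8, 2)|²=13]]
2. B_y = -1  [[A, B, C are collinear ⇒ -15/2x-5y+70=0] ∩ [|B−(8, 2)|²=13]]
   so B = (10, -1)

B = (10, -1)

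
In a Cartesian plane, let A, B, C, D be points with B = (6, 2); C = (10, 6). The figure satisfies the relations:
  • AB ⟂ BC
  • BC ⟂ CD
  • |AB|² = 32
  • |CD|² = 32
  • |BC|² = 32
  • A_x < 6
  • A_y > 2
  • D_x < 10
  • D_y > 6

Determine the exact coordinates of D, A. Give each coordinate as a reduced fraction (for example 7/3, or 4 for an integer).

D = (6, 10)
A = (2, 6)

1. D_x = 6  [[BC ⟂ CD ⇒ 4x+4y-64=0] ∩ [|D−(10, 6)|²=32]]
2. D_y = 10  [[BC ⟂ CD ⇒ 4x+4y-64=0] ∩ [|D−(10, 6)|²=32]]
   so D = (6, 10)
3. A_x = 2  [[AB ⟂ BC ⇒ -4x-4y+32=0] ∩ [|A−(6, 2)|²=32]]
4. A_y = 6  [[AB ⟂ BC ⇒ -4x-4y+32=0] ∩ [|A−(6, 2)|²=32]]
   so A = (2, 6)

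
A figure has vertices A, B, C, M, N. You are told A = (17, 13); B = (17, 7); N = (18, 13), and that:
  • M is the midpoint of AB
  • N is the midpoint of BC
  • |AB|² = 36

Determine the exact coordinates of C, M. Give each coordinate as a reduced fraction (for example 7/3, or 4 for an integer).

C = (19, 19)
M = (17, 10)

1. M_x = 17  [2·M = A+B = (17, 13)+(17, 7)]
2. M_y = 10  [2·M = A+B = (17, 13)+(17, 7)]
   so M = (17, 10)
3. C_x = 19  [C = 2·N−B = 2·(18, 13)−(17, 7)]
4. C_y = 19  [C = 2·N−B = 2·(18, 13)−(17, 7)]
   so C = (19, 19)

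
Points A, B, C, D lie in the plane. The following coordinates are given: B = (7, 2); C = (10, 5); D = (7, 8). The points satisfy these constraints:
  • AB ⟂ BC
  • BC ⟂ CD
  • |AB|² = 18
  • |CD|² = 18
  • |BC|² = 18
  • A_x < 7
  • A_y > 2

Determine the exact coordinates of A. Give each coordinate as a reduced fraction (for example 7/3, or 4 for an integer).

A = (4, 5)

1. A_x = 4  [[AB ⟂ BC ⇒ -3x-3y+27=0] ∩ [|A−(7, 2)|²=18]]
2. A_y = 5  [[AB ⟂ BC ⇒ -3x-3y+27=0] ∩ [|A−(7, 2)|²=18]]
   so A = (4, 5)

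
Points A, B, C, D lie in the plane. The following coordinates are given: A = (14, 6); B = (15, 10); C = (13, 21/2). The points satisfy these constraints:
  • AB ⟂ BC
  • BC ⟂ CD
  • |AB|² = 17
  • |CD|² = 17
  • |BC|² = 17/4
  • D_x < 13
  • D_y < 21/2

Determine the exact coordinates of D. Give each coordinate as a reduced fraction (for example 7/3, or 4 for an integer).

1. D_x = 12  [[BC ⟂ CD ⇒ -2x+1/2y+83/4=0] ∩ [|D−(13, 21/2)|²=17]]
2. D_y = 13/2  [[BC ⟂ CD ⇒ -2x+1/2y+83/4=0] ∩ [|D−(13, 21/2)|²=17]]
   so D = (12, 13/2)

D = (12, 13/2)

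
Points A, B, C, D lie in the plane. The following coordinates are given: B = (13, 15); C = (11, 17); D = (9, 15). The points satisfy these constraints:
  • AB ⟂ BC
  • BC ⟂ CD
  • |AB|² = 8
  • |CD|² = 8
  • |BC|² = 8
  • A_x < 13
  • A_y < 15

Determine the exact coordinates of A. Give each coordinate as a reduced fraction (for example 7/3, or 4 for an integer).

A = (11, 13)

1. A_x = 11  [[AB ⟂ BC ⇒ 2x-2y+4=0] ∩ [|A−(13, 15)|²=8]]
2. A_y = 13  [[AB ⟂ BC ⇒ 2x-2y+4=0] ∩ [|A−(13, 15)|²=8]]
   so A = (11, 13)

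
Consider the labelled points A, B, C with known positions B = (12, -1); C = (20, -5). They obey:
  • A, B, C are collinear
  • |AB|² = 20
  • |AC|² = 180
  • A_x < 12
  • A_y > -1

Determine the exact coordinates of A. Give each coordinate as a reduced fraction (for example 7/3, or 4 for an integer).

1. A_x = 8  [[A, B, C are collinear ⇒ 4x+8y-40=0] ∩ [|A−(12, -1)|²=20]]
2. A_y = 1  [[A, B, C are collinear ⇒ 4x+8y-40=0] ∩ [|A−(12, -1)|²=20]]
   so A = (8, 1)

A = (8, 1)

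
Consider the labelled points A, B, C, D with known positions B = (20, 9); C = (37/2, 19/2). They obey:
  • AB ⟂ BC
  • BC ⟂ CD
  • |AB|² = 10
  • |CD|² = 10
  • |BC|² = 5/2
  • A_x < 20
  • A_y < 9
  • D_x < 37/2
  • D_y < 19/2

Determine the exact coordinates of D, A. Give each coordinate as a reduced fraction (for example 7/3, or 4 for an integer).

D = (35/2, 13/2)
A = (19, 6)

1. D_x = 35/2  [[BC ⟂ CD ⇒ -3/2x+1/2y+23=0] ∩ [|D−(37/2, 19/2)|²=10]]
2. D_y = 13/2  [[BC ⟂ CD ⇒ -3/2x+1/2y+23=0] ∩ [|D−(37/2, 19/2)|²=10]]
   so D = (35/2, 13/2)
3. A_x = 19  [[AB ⟂ BC ⇒ 3/2x-1/2y-51/2=0] ∩ [|A−(20, 9)|²=10]]
4. A_y = 6  [[AB ⟂ BC ⇒ 3/2x-1/2y-51/2=0] ∩ [|A−(20, 9)|²=10]]
   so A = (19, 6)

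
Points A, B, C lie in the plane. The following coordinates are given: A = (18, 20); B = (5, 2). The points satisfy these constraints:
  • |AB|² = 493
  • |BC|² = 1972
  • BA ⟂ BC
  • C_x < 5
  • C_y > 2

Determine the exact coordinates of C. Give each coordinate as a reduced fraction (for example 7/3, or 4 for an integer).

C = (-31, 28)

1. C_x = -31  [[BA ⟂ BC ⇒ 13x+18y-101=0] ∩ [|C−(5, 2)|²=1972]]
2. C_y = 28  [[BA ⟂ BC ⇒ 13x+18y-101=0] ∩ [|C−(5, 2)|²=1972]]
   so C = (-31, 28)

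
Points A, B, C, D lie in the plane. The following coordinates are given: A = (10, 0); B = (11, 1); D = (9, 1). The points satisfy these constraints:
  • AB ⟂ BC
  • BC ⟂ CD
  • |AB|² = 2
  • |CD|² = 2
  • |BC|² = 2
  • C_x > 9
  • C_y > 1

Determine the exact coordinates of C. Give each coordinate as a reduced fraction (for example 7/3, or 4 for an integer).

C = (10, 2)

1. C_x = 10  [[AB ⟂ BC ⇒ 1x+1y-12=0] ∩ [|C−(9, 1)|²=2]]
2. C_y = 2  [[AB ⟂ BC ⇒ 1x+1y-12=0] ∩ [|C−(9, 1)|²=2]]
   so C = (10, 2)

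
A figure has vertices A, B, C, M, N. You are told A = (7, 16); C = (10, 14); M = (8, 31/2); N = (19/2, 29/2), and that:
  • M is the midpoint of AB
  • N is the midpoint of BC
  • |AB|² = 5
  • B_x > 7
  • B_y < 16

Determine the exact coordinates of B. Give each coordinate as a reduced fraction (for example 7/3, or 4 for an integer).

B = (9, 15)

1. B_x = 9  [B = 2·M−A = 2·(8, 31/2)−(7, 16)]
2. B_y = 15  [B = 2·M−A = 2·(8, 31/2)−(7, 16)]
   so B = (9, 15)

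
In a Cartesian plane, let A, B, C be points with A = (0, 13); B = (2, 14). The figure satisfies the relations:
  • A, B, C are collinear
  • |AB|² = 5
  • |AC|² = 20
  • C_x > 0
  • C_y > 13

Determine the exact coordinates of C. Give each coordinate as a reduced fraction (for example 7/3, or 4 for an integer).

C = (4, 15)

1. C_x = 4  [[A, B, C are collinear ⇒ -1x+2y-26=0] ∩ [|C−(0, 13)|²=20]]
2. C_y = 15  [[A, B, C are collinear ⇒ -1x+2y-26=0] ∩ [|C−(0, 13)|²=20]]
   so C = (4, 15)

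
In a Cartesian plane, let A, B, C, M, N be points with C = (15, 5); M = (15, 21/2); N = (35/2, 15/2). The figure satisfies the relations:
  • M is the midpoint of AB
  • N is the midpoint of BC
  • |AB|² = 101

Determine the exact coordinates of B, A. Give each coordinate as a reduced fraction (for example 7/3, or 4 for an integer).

1. B_x = 20  [B = 2·N−C = 2·(35/2, 15/2)−(15, 5)]
2. B_y = 10  [B = 2·N−C = 2·(35/2, 15/2)−(15, 5)]
   so B = (20, 10)
3. A_x = 10  [A = 2·M−B = 2·(15, 21/2)−(20, 10)]
4. A_y = 11  [A = 2·M−B = 2·(15, 21/2)−(20, 10)]
   so A = (10, 11)

B = (20, 10)
A = (10, 11)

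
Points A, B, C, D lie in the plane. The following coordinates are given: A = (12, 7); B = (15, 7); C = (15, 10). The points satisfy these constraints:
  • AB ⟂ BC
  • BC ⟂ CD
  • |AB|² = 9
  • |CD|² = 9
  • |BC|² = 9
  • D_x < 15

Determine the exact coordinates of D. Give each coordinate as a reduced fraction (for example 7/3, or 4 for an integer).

1. D_x = 12  [[BC ⟂ CD ⇒ 3y-30=0] ∩ [|D−(15, 10)|²=9]]
2. D_y = 10  [[BC ⟂ CD ⇒ 3y-30=0] ∩ [|D−(15, 10)|²=9]]
   so D = (12, 10)

D = (12, 10)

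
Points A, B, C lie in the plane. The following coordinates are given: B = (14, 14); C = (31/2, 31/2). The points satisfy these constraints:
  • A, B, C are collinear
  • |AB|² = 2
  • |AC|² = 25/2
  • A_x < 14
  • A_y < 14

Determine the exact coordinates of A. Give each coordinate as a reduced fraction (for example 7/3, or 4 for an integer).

1. A_x = 13  [[A, B, C are collinear ⇒ -3/2x+3/2y=0] ∩ [|A−(14, 14)|²=2]]
2. A_y = 13  [[A, B, C are collinear ⇒ -3/2x+3/2y=0] ∩ [|A−(14, 14)|²=2]]
   so A = (13, 13)

A = (13, 13)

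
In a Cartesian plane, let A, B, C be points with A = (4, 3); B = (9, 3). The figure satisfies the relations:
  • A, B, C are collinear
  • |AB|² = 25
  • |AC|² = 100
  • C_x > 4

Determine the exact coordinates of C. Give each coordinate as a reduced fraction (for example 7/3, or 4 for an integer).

1. C_x = 14  [[A, B, C are collinear ⇒ 5y-15=0] ∩ [|C−(4, 3)|²=100]]
2. C_y = 3  [[A, B, C are collinear ⇒ 5y-15=0] ∩ [|C−(4, 3)|²=100]]
   so C = (14, 3)

C = (14, 3)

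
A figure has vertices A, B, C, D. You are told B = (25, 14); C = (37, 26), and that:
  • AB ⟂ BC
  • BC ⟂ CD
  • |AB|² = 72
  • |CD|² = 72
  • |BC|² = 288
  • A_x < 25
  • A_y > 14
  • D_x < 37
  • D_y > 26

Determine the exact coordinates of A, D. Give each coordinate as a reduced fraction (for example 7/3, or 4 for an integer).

1. A_x = 19  [[AB ⟂ BC ⇒ -12x-12y+468=0] ∩ [|A−(25, 14)|²=72]]
2. A_y = 20  [[AB ⟂ BC ⇒ -12x-12y+468=0] ∩ [|A−(25, 14)|²=72]]
   so A = (19, 20)
3. D_x = 31  [[BC ⟂ CD ⇒ 12x+12y-756=0] ∩ [|D−(37, 26)|²=72]]
4. D_y = 32  [[BC ⟂ CD ⇒ 12x+12y-756=0] ∩ [|D−(37, 26)|²=72]]
   so D = (31, 32)

A = (19, 20)
D = (31, 32)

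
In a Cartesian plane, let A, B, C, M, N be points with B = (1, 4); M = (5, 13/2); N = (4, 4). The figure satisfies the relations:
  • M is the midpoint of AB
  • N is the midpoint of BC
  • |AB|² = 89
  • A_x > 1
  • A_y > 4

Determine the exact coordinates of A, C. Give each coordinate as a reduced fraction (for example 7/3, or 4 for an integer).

A = (9, 9)
C = (7, 4)

1. A_x = 9  [A = 2·M−B = 2·(5, 13/2)−(1, 4)]
2. A_y = 9  [A = 2·M−B = 2·(5, 13/2)−(1, 4)]
   so A = (9, 9)
3. C_x = 7  [C = 2·N−B = 2·(4, 4)−(1, 4)]
4. C_y = 4  [C = 2·N−B = 2·(4, 4)−(1, 4)]
   so C = (7, 4)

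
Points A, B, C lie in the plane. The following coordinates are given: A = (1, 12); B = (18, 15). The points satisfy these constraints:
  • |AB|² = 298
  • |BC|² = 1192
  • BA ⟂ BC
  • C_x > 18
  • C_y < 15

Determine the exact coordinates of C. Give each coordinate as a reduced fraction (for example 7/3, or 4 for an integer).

1. C_x = 24  [[BA ⟂ BC ⇒ -17x-3y+351=0] ∩ [|C−(18, 15)|²=1192]]
2. C_y = -19  [[BA ⟂ BC ⇒ -17x-3y+351=0] ∩ [|C−(18, 15)|²=1192]]
   so C = (24, -19)

C = (24, -19)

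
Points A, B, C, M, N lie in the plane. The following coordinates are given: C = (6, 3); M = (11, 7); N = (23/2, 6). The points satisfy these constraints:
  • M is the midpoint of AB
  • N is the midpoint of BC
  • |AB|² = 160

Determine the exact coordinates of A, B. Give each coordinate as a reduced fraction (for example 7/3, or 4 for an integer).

A = (5, 5)
B = (17, 9)

1. B_x = 17  [B = 2·N−C = 2·(23/2, 6)−(6, 3)]
2. B_y = 9  [B = 2·N−C = 2·(23/2, 6)−(6, 3)]
   so B = (17, 9)
3. A_x = 5  [A = 2·M−B = 2·(11, 7)−(17, 9)]
4. A_y = 5  [A = 2·M−B = 2·(11, 7)−(17, 9)]
   so A = (5, 5)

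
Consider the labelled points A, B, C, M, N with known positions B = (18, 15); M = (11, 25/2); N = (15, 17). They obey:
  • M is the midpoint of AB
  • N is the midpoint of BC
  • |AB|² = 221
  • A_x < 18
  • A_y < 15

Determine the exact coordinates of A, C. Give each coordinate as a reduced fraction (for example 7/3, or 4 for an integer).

1. A_x = 4  [A = 2·M−B = 2·(11, 25/2)−(18, 15)]
2. A_y = 10  [A = 2·M−B = 2·(11, 25/2)−(18, 15)]
   so A = (4, 10)
3. C_x = 12  [C = 2·N−B = 2·(15, 17)−(18, 15)]
4. C_y = 19  [C = 2·N−B = 2·(15, 17)−(18, 15)]
   so C = (12, 19)

A = (4, 10)
C = (12, 19)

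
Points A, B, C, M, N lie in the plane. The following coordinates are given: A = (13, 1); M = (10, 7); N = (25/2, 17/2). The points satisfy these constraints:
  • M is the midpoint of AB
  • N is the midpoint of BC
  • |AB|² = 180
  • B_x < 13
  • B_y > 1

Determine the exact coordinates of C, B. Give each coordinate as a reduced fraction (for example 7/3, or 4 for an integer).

1. B_x = 7  [B = 2·M−A = 2·(10, 7)−(13, 1)]
2. B_y = 13  [B = 2·M−A = 2·(10, 7)−(13, 1)]
   so B = (7, 13)
3. C_x = 18  [C = 2·N−B = 2·(25/2, 17/2)−(7, 13)]
4. C_y = 4  [C = 2·N−B = 2·(25/2, 17/2)−(7, 13)]
   so C = (18, 4)

C = (18, 4)
B = (7, 13)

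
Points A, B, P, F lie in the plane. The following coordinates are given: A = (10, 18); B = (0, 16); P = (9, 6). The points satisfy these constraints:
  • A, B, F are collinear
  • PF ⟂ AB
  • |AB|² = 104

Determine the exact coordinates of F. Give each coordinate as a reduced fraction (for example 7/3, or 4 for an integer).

1. F_x = 175/26  [[A, B, F are collinear ⇒ 2x-10y+160=0] ∩ [PF ⟂ AB ⇒ -10x-2y+102=0]]
2. F_y = 451/26  [[A, B, F are collinear ⇒ 2x-10y+160=0] ∩ [PF ⟂ AB ⇒ -10x-2y+102=0]]
   so F = (175/26, 451/26)

F = (175/26, 451/26)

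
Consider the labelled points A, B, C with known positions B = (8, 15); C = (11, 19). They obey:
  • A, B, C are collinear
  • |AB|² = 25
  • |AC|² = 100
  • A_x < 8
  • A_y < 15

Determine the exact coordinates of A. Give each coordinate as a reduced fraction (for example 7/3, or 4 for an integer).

1. A_x = 5  [[A, B, C are collinear ⇒ -4x+3y-13=0] ∩ [|A−(8, 15)|²=25]]
2. A_y = 11  [[A, B, C are collinear ⇒ -4x+3y-13=0] ∩ [|A−(8, 15)|²=25]]
   so A = (5, 11)

A = (5, 11)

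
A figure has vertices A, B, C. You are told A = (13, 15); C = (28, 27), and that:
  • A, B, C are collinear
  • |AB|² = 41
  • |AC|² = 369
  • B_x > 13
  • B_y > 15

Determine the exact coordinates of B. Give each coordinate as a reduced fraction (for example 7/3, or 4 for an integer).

1. B_x = 18  [[A, B, C are collinear ⇒ 12x-15y+69=0] ∩ [|B−(13, 15)|²=41]]
2. B_y = 19  [[A, B, C are collinear ⇒ 12x-15y+69=0] ∩ [|B−(13, 15)|²=41]]
   so B = (18, 19)

B = (18, 19)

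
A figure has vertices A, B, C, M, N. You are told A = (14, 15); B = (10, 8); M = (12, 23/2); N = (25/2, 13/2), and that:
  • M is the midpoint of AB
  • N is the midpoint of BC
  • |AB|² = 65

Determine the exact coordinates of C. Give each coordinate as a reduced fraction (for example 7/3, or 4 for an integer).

1. C_x = 15  [C = 2·N−B = 2·(25/2, 13/2)−(10, 8)]
2. C_y = 5  [C = 2·N−B = 2·(25/2, 13/2)−(10, 8)]
   so C = (15, 5)

C = (15, 5)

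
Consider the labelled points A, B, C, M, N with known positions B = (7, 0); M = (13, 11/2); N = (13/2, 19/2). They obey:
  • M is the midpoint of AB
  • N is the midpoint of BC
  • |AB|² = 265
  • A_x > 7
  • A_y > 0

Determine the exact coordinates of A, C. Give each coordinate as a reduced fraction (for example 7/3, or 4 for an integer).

A = (19, 11)
C = (6, 19)

1. A_x = 19  [A = 2·M−B = 2·(13, 11/2)−(7, 0)]
2. A_y = 11  [A = 2·M−B = 2·(13, 11/2)−(7, 0)]
   so A = (19, 11)
3. C_x = 6  [C = 2·N−B = 2·(13/2, 19/2)−(7, 0)]
4. C_y = 19  [C = 2·N−B = 2·(13/2, 19/2)−(7, 0)]
   so C = (6, 19)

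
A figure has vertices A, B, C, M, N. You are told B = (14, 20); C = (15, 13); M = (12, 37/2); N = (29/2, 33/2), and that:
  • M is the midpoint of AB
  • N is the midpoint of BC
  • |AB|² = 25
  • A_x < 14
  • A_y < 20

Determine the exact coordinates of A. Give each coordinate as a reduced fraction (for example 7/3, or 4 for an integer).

1. A_x = 10  [A = 2·M−B = 2·(12, 37/2)−(14, 20)]
2. A_y = 17  [A = 2·M−B = 2·(12, 37/2)−(14, 20)]
   so A = (10, 17)

A = (10, 17)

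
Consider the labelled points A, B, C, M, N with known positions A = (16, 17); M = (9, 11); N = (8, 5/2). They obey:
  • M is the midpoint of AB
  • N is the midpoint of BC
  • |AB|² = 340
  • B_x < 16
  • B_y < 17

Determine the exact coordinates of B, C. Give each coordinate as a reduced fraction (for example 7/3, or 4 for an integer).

B = (2, 5)
C = (14, 0)

1. B_x = 2  [B = 2·M−A = 2·(9, 11)−(16, 17)]
2. B_y = 5  [B = 2·M−A = 2·(9, 11)−(16, 17)]
   so B = (2, 5)
3. C_x = 14  [C = 2·N−B = 2·(8, 5/2)−(2, 5)]
4. C_y = 0  [C = 2·N−B = 2·(8, 5/2)−(2, 5)]
   so C = (14, 0)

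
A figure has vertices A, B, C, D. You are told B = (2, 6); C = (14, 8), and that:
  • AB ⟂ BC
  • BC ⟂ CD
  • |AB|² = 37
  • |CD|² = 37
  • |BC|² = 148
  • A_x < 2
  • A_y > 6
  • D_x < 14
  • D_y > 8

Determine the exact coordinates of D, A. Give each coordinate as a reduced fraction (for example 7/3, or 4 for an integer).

D = (13, 14)
A = (1, 12)

1. D_x = 13  [[BC ⟂ CD ⇒ 12x+2y-184=0] ∩ [|D−(14, 8)|²=37]]
2. D_y = 14  [[BC ⟂ CD ⇒ 12x+2y-184=0] ∩ [|D−(14, 8)|²=37]]
   so D = (13, 14)
3. A_x = 1  [[AB ⟂ BC ⇒ -12x-2y+36=0] ∩ [|A−(2, 6)|²=37]]
4. A_y = 12  [[AB ⟂ BC ⇒ -12x-2y+36=0] ∩ [|A−(2, 6)|²=37]]
   so A = (1, 12)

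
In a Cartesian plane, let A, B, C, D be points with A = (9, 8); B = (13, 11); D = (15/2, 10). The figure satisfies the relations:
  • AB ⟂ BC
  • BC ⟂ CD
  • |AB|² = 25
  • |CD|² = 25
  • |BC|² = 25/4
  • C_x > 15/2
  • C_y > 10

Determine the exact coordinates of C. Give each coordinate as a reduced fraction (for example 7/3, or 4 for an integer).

C = (23/2, 13)

1. C_x = 23/2  [[AB ⟂ BC ⇒ 4x+3y-85=0] ∩ [|C−(15/2, 10)|²=25]]
2. C_y = 13  [[AB ⟂ BC ⇒ 4x+3y-85=0] ∩ [|C−(15/2, 10)|²=25]]
   so C = (23/2, 13)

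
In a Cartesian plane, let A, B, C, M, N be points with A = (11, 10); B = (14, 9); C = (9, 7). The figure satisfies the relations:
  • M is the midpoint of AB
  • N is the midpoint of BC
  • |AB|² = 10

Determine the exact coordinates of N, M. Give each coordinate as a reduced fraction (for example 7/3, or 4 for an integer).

1. M_x = 25/2  [2·M = A+B = (11, 10)+(14, 9)]
2. M_y = 19/2  [2·M = A+B = (11, 10)+(14, 9)]
   so M = (25/2, 19/2)
3. N_x = 23/2  [2·N = B+C = (14, 9)+(9, 7)]
4. N_y = 8  [2·N = B+C = (14, 9)+(9, 7)]
   so N = (23/2, 8)

N = (23/2, 8)
M = (25/2, 19/2)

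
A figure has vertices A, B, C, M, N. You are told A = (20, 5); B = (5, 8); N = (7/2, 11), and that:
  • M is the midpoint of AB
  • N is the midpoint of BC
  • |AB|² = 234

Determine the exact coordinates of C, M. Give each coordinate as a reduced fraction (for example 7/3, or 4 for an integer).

1. M_x = 25/2  [2·M = A+B = (20, 5)+(5, 8)]
2. M_y = 13/2  [2·M = A+B = (20, 5)+(5, 8)]
   so M = (25/2, 13/2)
3. C_x = 2  [C = 2·N−B = 2·(7/2, 11)−(5, 8)]
4. C_y = 14  [C = 2·N−B = 2·(7/2, 11)−(5, 8)]
   so C = (2, 14)

C = (2, 14)
M = (25/2, 13/2)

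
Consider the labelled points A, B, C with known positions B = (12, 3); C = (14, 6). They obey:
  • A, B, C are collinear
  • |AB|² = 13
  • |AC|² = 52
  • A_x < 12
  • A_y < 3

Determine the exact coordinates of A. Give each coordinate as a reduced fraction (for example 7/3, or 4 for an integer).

A = (10, 0)

1. A_x = 10  [[A, B, C are collinear ⇒ -3x+2y+30=0] ∩ [|A−(12, 3)|²=13]]
2. A_y = 0  [[A, B, C are collinear ⇒ -3x+2y+30=0] ∩ [|A−(12, 3)|²=13]]
   so A = (10, 0)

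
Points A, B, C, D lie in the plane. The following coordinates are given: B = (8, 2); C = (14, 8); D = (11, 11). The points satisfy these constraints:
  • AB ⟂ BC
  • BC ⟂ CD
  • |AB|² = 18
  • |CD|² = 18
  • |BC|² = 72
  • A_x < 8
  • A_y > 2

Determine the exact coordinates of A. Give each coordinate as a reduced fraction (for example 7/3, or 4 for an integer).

1. A_x = 5  [[AB ⟂ BC ⇒ -6x-6y+60=0] ∩ [|A−(8, 2)|²=18]]
2. A_y = 5  [[AB ⟂ BC ⇒ -6x-6y+60=0] ∩ [|A−(8, 2)|²=18]]
   so A = (5, 5)

A = (5, 5)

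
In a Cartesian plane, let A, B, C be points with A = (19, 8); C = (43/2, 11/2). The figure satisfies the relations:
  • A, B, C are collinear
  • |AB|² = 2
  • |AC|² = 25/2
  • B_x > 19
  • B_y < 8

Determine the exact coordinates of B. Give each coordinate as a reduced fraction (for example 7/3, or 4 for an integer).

B = (20, 7)

1. B_x = 20  [[A, B, C are collinear ⇒ -5/2x-5/2y+135/2=0] ∩ [|B−(19, 8)|²=2]]
2. B_y = 7  [[A, B, C are collinear ⇒ -5/2x-5/2y+135/2=0] ∩ [|B−(19, 8)|²=2]]
   so B = (20, 7)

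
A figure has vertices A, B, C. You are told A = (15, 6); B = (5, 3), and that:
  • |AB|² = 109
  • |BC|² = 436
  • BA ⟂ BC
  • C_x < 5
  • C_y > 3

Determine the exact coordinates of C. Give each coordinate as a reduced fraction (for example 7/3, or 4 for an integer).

C = (-1, 23)

1. C_x = -1  [[BA ⟂ BC ⇒ 10x+3y-59=0] ∩ [|C−(5, 3)|²=436]]
2. C_y = 23  [[BA ⟂ BC ⇒ 10x+3y-59=0] ∩ [|C−(5, 3)|²=436]]
   so C = (-1, 23)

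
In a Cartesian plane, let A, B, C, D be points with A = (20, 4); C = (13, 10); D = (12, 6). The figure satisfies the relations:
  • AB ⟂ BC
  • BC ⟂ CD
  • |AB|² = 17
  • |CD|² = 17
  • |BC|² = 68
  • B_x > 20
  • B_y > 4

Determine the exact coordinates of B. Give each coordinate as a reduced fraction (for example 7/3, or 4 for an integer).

B = (21, 8)

1. B_x = 21  [[BC ⟂ CD ⇒ 1x+4y-53=0] ∩ [|B−(20, 4)|²=17]]
2. B_y = 8  [[BC ⟂ CD ⇒ 1x+4y-53=0] ∩ [|B−(20, 4)|²=17]]
   so B = (21, 8)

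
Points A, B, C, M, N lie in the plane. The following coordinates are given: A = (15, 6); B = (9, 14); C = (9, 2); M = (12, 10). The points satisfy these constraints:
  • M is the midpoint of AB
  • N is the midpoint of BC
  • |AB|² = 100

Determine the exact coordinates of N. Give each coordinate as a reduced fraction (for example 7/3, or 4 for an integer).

N = (9, 8)

1. N_x = 9  [2·N = B+C = (9, 14)+(9, 2)]
2. N_y = 8  [2·N = B+C = (9, 14)+(9, 2)]
   so N = (9, 8)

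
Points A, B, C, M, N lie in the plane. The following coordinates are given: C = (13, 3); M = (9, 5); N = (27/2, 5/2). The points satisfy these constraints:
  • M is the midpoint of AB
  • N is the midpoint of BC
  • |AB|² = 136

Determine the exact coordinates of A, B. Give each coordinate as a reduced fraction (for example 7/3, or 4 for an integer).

1. B_x = 14  [B = 2·N−C = 2·(27/2, 5/2)−(13, 3)]
2. B_y = 2  [B = 2·N−C = 2·(27/2, 5/2)−(13, 3)]
   so B = (14, 2)
3. A_x = 4  [A = 2·M−B = 2·(9, 5)−(14, 2)]
4. A_y = 8  [A = 2·M−B = 2·(9, 5)−(14, 2)]
   so A = (4, 8)

A = (4, 8)
B = (14, 2)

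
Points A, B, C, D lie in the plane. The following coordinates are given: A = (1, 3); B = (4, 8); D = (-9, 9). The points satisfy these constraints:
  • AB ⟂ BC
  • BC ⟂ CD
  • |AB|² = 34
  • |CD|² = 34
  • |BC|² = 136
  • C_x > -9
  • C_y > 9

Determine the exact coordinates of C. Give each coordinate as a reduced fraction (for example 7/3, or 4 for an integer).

1. C_x = -6  [[AB ⟂ BC ⇒ 3x+5y-52=0] ∩ [|C−(-9, 9)|²=34]]
2. C_y = 14  [[AB ⟂ BC ⇒ 3x+5y-52=0] ∩ [|C−(-9, 9)|²=34]]
   so C = (-6, 14)

C = (-6, 14)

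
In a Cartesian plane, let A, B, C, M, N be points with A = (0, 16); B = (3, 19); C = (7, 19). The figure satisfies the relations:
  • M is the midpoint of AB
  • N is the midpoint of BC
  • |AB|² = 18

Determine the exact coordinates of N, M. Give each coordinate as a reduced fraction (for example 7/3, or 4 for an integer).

N = (5, 19)
M = (3/2, 35/2)

1. M_x = 3/2  [2·M = A+B = (0, 16)+(3, 19)]
2. M_y = 35/2  [2·M = A+B = (0, 16)+(3, 19)]
   so M = (3/2, 35/2)
3. N_x = 5  [2·N = B+C = (3, 19)+(7, 19)]
4. N_y = 19  [2·N = B+C = (3, 19)+(7, 19)]
   so N = (5, 19)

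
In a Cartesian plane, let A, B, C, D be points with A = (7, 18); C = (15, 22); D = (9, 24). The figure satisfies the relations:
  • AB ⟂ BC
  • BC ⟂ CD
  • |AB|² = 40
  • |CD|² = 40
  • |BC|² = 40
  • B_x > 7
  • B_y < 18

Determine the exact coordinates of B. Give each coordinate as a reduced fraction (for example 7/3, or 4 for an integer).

1. B_x = 13  [[BC ⟂ CD ⇒ 6x-2y-46=0] ∩ [|B−(7, 18)|²=40]]
2. B_y = 16  [[BC ⟂ CD ⇒ 6x-2y-46=0] ∩ [|B−(7, 18)|²=40]]
   so B = (13, 16)

B = (13, 16)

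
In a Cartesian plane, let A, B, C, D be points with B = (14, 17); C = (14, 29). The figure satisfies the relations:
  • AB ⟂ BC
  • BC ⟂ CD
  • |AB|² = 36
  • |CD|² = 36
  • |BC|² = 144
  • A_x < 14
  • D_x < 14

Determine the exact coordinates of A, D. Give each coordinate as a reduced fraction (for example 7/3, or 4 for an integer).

A = (8, 17)
D = (8, 29)

1. A_x = 8  [[AB ⟂ BC ⇒ -12y+204=0] ∩ [|A−(14, 17)|²=36]]
2. A_y = 17  [[AB ⟂ BC ⇒ -12y+204=0] ∩ [|A−(14, 17)|²=36]]
   so A = (8, 17)
3. D_x = 8  [[BC ⟂ CD ⇒ 12y-348=0] ∩ [|D−(14, 29)|²=36]]
4. D_y = 29  [[BC ⟂ CD ⇒ 12y-348=0] ∩ [|D−(14, 29)|²=36]]
   so D = (8, 29)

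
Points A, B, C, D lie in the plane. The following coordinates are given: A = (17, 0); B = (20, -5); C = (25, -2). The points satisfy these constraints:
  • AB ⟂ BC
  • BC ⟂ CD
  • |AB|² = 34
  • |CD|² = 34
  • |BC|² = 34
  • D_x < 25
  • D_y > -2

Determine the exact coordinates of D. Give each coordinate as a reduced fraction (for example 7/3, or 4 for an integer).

D = (22, 3)

1. D_x = 22  [[BC ⟂ CD ⇒ 5x+3y-119=0] ∩ [|D−(25, -2)|²=34]]
2. D_y = 3  [[BC ⟂ CD ⇒ 5x+3y-119=0] ∩ [|D−(25, -2)|²=34]]
   so D = (22, 3)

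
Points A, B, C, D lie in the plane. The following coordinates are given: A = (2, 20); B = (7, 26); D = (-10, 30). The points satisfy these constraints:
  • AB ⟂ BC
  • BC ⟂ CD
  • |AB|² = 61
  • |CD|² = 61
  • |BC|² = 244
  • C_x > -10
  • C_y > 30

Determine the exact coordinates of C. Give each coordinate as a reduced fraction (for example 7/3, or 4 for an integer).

1. C_x = -5  [[AB ⟂ BC ⇒ 5x+6y-191=0] ∩ [|C−(-10, 30)|²=61]]
2. C_y = 36  [[AB ⟂ BC ⇒ 5x+6y-191=0] ∩ [|C−(-10, 30)|²=61]]
   so C = (-5, 36)

C = (-5, 36)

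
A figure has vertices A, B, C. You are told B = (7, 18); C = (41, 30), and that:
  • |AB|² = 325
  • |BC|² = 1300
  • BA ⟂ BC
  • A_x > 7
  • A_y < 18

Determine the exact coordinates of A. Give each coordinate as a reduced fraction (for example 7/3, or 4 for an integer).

A = (13, 1)

1. A_x = 13  [[BA ⟂ BC ⇒ 34x+12y-454=0] ∩ [|A−(7, 18)|²=325]]
2. A_y = 1  [[BA ⟂ BC ⇒ 34x+12y-454=0] ∩ [|A−(7, 18)|²=325]]
   so A = (13, 1)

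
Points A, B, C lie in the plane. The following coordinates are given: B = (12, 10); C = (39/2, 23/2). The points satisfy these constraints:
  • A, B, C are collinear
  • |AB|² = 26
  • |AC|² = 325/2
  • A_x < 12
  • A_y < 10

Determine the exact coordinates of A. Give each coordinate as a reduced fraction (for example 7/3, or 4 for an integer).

A = (7, 9)

1. A_x = 7  [[A, B, C are collinear ⇒ -3/2x+15/2y-57=0] ∩ [|A−(12, 10)|²=26]]
2. A_y = 9  [[A, B, C are collinear ⇒ -3/2x+15/2y-57=0] ∩ [|A−(12, 10)|²=26]]
   so A = (7, 9)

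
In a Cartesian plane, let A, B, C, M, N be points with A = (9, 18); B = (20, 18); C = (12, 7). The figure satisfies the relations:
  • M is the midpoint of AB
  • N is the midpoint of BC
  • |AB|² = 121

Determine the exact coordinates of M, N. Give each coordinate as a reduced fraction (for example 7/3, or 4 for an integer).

1. M_x = 29/2  [2·M = A+B = (9, 18)+(20, 18)]
2. M_y = 18  [2·M = A+B = (9, 18)+(20, 18)]
   so M = (29/2, 18)
3. N_x = 16  [2·N = B+C = (20, 18)+(12, 7)]
4. N_y = 25/2  [2·N = B+C = (20, 18)+(12, 7)]
   so N = (16, 25/2)

M = (29/2, 18)
N = (16, 25/2)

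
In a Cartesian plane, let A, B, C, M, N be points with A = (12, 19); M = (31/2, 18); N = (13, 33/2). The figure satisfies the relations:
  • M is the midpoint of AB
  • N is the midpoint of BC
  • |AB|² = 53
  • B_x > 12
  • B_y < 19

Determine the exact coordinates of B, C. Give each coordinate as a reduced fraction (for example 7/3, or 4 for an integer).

1. B_x = 19  [B = 2·M−A = 2·(31/2, 18)−(12, 19)]
2. B_y = 17  [B = 2·M−A = 2·(31/2, 18)−(12, 19)]
   so B = (19, 17)
3. C_x = 7  [C = 2·N−B = 2·(13, 33/2)−(19, 17)]
4. C_y = 16  [C = 2·N−B = 2·(13, 33/2)−(19, 17)]
   so C = (7, 16)

B = (19, 17)
C = (7, 16)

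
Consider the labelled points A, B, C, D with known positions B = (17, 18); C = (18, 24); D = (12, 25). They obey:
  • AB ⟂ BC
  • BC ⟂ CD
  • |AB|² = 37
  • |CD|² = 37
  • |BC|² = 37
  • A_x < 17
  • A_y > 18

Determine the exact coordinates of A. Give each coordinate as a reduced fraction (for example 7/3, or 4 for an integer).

1. A_x = 11  [[AB ⟂ BC ⇒ -1x-6y+125=0] ∩ [|A−(17, 18)|²=37]]
2. A_y = 19  [[AB ⟂ BC ⇒ -1x-6y+125=0] ∩ [|A−(17, 18)|²=37]]
   so A = (11, 19)

A = (11, 19)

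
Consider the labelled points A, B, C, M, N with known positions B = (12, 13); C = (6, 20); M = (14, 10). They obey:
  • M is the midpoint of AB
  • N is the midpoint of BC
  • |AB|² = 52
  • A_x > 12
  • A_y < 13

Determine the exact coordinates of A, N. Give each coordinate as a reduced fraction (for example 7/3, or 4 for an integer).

1. A_x = 16  [A = 2·M−B = 2·(14, 10)−(12, 13)]
2. A_y = 7  [A = 2·M−B = 2·(14, 10)−(12, 13)]
   so A = (16, 7)
3. N_x = 9  [2·N = B+C = (12, 13)+(6, 20)]
4. N_y = 33/2  [2·N = B+C = (12, 13)+(6, 20)]
   so N = (9, 33/2)

A = (16, 7)
N = (9, 33/2)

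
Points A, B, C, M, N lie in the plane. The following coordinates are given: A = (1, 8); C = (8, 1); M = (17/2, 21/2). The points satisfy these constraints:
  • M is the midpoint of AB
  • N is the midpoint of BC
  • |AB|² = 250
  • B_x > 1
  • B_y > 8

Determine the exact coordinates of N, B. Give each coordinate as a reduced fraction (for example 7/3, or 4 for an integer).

N = (12, 7)
B = (16, 13)

1. B_x = 16  [B = 2·M−A = 2·(17/2, 21/2)−(1, 8)]
2. B_y = 13  [B = 2·M−A = 2·(17/2, 21/2)−(1, 8)]
   so B = (16, 13)
3. N_x = 12  [2·N = B+C = (16, 13)+(8, 1)]
4. N_y = 7  [2·N = B+C = (16, 13)+(8, 1)]
   so N = (12, 7)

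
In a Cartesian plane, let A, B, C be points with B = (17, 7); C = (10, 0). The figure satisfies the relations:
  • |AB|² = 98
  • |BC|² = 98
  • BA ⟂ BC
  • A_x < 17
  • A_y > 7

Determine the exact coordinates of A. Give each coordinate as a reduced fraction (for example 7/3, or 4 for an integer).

1. A_x = 10  [[BA ⟂ BC ⇒ -7x-7y+168=0] ∩ [|A−(17, 7)|²=98]]
2. A_y = 14  [[BA ⟂ BC ⇒ -7x-7y+168=0] ∩ [|A−(17, 7)|²=98]]
   so A = (10, 14)

A = (10, 14)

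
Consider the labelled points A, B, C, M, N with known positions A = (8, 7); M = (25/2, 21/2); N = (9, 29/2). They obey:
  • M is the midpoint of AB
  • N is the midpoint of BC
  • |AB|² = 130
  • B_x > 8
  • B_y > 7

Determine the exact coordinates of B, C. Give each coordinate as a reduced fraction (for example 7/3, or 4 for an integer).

B = (17, 14)
C = (1, 15)

1. B_x = 17  [B = 2·M−A = 2·(25/2, 21/2)−(8, 7)]
2. B_y = 14  [B = 2·M−A = 2·(25/2, 21/2)−(8, 7)]
   so B = (17, 14)
3. C_x = 1  [C = 2·N−B = 2·(9, 29/2)−(17, 14)]
4. C_y = 15  [C = 2·N−B = 2·(9, 29/2)−(17, 14)]
   so C = (1, 15)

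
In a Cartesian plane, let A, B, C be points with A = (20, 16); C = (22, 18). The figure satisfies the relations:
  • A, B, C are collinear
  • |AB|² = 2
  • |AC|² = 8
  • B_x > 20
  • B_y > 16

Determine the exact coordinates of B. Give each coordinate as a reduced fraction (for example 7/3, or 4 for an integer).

1. B_x = 21  [[A, B, C are collinear ⇒ 2x-2y-8=0] ∩ [|B−(20, 16)|²=2]]
2. B_y = 17  [[A, B, C are collinear ⇒ 2x-2y-8=0] ∩ [|B−(20, 16)|²=2]]
   so B = (21, 17)

B = (21, 17)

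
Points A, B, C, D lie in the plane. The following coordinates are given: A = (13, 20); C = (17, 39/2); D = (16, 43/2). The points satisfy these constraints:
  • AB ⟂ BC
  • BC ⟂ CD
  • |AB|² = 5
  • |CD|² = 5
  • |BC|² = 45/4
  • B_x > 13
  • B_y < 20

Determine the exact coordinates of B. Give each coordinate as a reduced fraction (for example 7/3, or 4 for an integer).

1. B_x = 14  [[BC ⟂ CD ⇒ 1x-2y+22=0] ∩ [|B−(13, 20)|²=5]]
2. B_y = 18  [[BC ⟂ CD ⇒ 1x-2y+22=0] ∩ [|B−(13, 20)|²=5]]
   so B = (14, 18)

B = (14, 18)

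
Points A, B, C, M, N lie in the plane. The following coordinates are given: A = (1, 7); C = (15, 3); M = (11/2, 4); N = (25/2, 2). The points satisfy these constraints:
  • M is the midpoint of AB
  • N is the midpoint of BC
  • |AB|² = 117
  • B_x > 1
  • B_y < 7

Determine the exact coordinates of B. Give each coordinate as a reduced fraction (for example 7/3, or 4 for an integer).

1. B_x = 10  [B = 2·M−A = 2·(11/2, 4)−(1, 7)]
2. B_y = 1  [B = 2·M−A = 2·(11/2, 4)−(1, 7)]
   so B = (10, 1)

B = (10, 1)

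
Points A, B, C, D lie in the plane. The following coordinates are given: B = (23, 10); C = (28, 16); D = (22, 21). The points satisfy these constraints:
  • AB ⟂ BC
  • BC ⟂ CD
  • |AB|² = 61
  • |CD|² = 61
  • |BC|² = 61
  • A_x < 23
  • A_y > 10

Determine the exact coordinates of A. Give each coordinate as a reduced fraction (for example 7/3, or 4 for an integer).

A = (17, 15)

1. A_x = 17  [[AB ⟂ BC ⇒ -5x-6y+175=0] ∩ [|A−(23, 10)|²=61]]
2. A_y = 15  [[AB ⟂ BC ⇒ -5x-6y+175=0] ∩ [|A−(23, 10)|²=61]]
   so A = (17, 15)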